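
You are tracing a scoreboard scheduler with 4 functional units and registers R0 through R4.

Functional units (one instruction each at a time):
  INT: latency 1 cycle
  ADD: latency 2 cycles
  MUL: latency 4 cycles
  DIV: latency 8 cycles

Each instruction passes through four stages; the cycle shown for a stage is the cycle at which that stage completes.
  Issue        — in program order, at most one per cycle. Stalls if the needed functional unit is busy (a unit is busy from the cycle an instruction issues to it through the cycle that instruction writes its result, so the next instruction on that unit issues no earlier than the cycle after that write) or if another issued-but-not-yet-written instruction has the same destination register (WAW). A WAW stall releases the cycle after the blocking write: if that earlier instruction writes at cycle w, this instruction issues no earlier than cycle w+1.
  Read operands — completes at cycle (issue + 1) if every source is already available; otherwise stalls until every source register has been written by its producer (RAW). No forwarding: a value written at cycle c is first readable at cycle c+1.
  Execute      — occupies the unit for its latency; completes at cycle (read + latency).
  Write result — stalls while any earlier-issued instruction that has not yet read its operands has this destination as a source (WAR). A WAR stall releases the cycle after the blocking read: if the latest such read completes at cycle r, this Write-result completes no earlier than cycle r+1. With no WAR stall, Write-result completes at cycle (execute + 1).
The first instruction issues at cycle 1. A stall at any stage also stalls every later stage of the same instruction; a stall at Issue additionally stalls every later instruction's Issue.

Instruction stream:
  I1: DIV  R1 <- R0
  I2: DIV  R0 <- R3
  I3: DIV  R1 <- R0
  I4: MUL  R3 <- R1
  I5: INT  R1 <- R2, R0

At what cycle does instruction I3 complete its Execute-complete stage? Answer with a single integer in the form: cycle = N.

cycle = 32

I1 -> (1, 2, 10, 11)
I2 -> (12, 13, 21, 22)  // struct: DIV busy until I1 writes@11
I3 -> (23, 24, 32, 33)  // struct: DIV busy until I2 writes@22
I4 -> (24, 34, 38, 39)  // RAW R1: wait I3 write@33
I5 -> (34, 35, 36, 37)  // WAW R1: wait I3 write@33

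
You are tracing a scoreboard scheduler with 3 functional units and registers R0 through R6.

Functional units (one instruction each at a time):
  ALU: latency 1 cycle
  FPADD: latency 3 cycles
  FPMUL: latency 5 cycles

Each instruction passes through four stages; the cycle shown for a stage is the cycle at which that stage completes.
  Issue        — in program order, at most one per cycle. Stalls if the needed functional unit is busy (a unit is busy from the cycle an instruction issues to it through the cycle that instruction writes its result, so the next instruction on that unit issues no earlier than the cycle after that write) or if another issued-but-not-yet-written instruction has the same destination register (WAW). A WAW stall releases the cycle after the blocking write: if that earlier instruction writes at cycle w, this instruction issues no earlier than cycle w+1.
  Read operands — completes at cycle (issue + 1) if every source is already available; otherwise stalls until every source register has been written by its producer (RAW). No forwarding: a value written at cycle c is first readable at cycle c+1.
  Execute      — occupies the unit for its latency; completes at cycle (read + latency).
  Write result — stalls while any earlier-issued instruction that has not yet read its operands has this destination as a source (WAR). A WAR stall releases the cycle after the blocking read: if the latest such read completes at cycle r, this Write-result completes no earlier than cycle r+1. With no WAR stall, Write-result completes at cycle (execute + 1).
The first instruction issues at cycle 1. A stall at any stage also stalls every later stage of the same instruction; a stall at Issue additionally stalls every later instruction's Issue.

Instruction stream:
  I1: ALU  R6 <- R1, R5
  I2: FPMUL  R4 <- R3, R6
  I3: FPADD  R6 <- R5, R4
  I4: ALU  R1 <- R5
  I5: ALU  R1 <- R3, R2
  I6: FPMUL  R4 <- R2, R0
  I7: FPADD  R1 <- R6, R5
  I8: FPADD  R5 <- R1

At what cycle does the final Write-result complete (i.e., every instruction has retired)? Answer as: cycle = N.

t=1  I1 dispatched to ALU
t=2  I1 operands ready, I2 dispatched to FPMUL
t=3  I1 complete
t=4  R6←I1
t=5  I2 operands ready, I3 dispatched to FPADD
t=6  I4 dispatched to ALU
t=7  I4 operands ready
t=8  I4 complete
t=9  R1←I4
t=10  I2 complete, I5 dispatched to ALU
t=11  R4←I2, I5 operands ready
t=12  I3 operands ready, I5 complete, I6 dispatched to FPMUL
t=13  R1←I5, I6 operands ready
t=15  I3 complete
t=16  R6←I3
t=17  I7 dispatched to FPADD
t=18  I6 complete, I7 operands ready
t=19  R4←I6
t=21  I7 complete
t=22  R1←I7
t=23  I8 dispatched to FPADD
t=24  I8 operands ready
t=27  I8 complete
t=28  R5←I8

cycle = 28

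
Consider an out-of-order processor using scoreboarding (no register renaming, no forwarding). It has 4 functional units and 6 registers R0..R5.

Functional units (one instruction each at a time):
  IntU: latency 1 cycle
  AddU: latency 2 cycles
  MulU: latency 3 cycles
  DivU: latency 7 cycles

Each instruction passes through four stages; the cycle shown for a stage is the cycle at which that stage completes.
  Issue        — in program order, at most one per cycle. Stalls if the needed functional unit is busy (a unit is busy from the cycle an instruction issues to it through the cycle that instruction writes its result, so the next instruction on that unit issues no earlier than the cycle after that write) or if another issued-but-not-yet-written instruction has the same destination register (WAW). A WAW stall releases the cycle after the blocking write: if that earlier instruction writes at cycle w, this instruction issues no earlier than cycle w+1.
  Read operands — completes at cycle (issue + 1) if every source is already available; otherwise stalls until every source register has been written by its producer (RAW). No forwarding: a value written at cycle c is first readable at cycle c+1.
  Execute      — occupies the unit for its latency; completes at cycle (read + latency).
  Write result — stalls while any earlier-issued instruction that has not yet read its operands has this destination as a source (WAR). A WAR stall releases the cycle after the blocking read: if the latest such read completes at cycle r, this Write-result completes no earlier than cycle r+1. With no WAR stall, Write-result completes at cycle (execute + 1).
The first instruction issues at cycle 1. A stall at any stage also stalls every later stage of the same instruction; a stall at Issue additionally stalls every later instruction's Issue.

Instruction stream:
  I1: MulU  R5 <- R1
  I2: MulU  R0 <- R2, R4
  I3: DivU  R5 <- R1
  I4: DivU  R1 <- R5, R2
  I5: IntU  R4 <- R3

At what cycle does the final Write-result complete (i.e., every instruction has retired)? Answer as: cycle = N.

cycle 1: issue I1 (MulU)
cycle 2: I1 read-ops
cycle 5: I1 finished on MulU
cycle 6: I1→R5
cycle 7: issue I2 (MulU)
cycle 8: I2 read-ops · issue I3 (DivU)
cycle 9: I3 read-ops
cycle 11: I2 finished on MulU
cycle 12: I2→R0
cycle 16: I3 finished on DivU
cycle 17: I3→R5
cycle 18: issue I4 (DivU)
cycle 19: I4 read-ops · issue I5 (IntU)
cycle 20: I5 read-ops
cycle 21: I5 finished on IntU
cycle 22: I5→R4
cycle 26: I4 finished on DivU
cycle 27: I4→R1

cycle = 27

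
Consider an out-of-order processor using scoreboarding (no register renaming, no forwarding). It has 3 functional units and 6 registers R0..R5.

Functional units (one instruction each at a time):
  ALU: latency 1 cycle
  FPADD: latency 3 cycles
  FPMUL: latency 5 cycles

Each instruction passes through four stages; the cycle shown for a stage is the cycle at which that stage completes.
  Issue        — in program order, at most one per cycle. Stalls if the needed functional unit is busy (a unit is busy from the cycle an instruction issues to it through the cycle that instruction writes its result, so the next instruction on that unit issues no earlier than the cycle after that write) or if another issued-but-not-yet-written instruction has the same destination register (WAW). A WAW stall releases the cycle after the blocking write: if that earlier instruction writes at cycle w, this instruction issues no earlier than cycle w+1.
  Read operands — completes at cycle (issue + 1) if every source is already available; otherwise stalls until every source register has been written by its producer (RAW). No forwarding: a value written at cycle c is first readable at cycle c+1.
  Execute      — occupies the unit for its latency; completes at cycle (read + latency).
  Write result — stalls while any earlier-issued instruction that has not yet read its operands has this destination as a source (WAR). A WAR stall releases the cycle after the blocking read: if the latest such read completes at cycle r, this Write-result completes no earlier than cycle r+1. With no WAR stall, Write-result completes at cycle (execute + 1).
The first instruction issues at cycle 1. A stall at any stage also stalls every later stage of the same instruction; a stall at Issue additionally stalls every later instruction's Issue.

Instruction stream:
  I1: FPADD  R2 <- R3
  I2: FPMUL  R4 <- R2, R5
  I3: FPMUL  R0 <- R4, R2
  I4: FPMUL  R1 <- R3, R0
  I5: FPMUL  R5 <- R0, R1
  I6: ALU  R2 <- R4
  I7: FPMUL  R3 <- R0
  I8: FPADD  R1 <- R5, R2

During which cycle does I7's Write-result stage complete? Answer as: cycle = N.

cycle = 45

1) issue 1, read 2, done 5, write 6
2) issue 2, read 7, done 12, write 13  <RAW R2: wait I1 write@6>
3) issue 14, read 15, done 20, write 21  <struct: FPMUL busy until I2 writes@13>
4) issue 22, read 23, done 28, write 29  <struct: FPMUL busy until I3 writes@21>
5) issue 30, read 31, done 36, write 37  <struct: FPMUL busy until I4 writes@29>
6) issue 31, read 32, done 33, write 34
7) issue 38, read 39, done 44, write 45  <struct: FPMUL busy until I5 writes@37>
8) issue 39, read 40, done 43, write 44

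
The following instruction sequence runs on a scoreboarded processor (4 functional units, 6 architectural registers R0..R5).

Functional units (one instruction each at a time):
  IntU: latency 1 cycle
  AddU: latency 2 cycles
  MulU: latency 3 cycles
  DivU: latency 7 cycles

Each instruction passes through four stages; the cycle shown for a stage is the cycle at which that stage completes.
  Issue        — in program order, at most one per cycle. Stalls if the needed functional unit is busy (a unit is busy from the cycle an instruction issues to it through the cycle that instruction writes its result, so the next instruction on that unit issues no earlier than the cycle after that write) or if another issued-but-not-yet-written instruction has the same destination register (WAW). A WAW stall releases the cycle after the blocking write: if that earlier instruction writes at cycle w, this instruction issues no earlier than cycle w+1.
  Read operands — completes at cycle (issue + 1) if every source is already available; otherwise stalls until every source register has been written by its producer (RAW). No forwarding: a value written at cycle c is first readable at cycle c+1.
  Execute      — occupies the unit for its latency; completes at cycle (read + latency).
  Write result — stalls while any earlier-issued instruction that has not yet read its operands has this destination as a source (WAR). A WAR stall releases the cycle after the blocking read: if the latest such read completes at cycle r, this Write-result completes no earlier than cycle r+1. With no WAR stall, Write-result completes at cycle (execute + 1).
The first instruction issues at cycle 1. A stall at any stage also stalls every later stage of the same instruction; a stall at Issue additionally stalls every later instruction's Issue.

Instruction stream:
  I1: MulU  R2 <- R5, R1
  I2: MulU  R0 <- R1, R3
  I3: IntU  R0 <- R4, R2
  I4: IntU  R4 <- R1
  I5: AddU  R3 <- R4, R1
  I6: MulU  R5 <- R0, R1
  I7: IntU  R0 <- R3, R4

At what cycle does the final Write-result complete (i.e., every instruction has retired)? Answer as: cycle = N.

t=1  issue I1 (MulU)
t=2  I1 read-ops
t=5  I1 finished on MulU
t=6  I1→R2
t=7  issue I2 (MulU)
t=8  I2 read-ops
t=11  I2 finished on MulU
t=12  I2→R0
t=13  issue I3 (IntU)
t=14  I3 read-ops
t=15  I3 finished on IntU
t=16  I3→R0
t=17  issue I4 (IntU)
t=18  I4 read-ops, issue I5 (AddU)
t=19  I4 finished on IntU, issue I6 (MulU)
t=20  I4→R4, I6 read-ops
t=21  I5 read-ops, issue I7 (IntU)
t=23  I5 finished on AddU, I6 finished on MulU
t=24  I5→R3, I6→R5
t=25  I7 read-ops
t=26  I7 finished on IntU
t=27  I7→R0

cycle = 27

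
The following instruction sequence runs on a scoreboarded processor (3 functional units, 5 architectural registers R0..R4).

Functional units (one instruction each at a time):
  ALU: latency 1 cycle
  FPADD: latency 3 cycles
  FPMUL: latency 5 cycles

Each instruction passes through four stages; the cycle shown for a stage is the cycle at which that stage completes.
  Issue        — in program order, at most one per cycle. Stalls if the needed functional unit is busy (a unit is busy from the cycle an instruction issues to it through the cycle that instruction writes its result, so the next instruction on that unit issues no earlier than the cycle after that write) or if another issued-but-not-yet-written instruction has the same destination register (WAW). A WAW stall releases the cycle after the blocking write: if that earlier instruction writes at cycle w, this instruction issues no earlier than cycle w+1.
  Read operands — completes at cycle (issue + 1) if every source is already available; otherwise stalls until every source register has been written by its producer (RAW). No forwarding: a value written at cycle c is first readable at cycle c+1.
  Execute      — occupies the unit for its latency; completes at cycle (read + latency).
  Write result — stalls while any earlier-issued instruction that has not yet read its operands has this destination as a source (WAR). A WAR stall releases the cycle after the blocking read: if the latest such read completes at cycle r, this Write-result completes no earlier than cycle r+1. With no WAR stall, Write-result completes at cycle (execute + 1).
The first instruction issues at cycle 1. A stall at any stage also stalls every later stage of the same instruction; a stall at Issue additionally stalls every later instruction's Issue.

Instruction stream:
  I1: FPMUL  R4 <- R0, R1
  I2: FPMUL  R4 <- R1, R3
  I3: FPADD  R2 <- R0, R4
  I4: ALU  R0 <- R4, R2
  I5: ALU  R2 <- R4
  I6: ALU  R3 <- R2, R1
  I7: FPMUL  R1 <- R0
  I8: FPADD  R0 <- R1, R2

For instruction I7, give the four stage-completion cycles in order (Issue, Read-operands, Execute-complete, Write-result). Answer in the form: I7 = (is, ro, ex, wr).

I7 = (30, 31, 36, 37)

cycle 1: issue I1 (FPMUL)
cycle 2: I1 read-ops
cycle 7: I1 finished on FPMUL
cycle 8: I1→R4
cycle 9: issue I2 (FPMUL)
cycle 10: I2 read-ops | issue I3 (FPADD)
cycle 11: issue I4 (ALU)
cycle 15: I2 finished on FPMUL
cycle 16: I2→R4
cycle 17: I3 read-ops
cycle 20: I3 finished on FPADD
cycle 21: I3→R2
cycle 22: I4 read-ops
cycle 23: I4 finished on ALU
cycle 24: I4→R0
cycle 25: issue I5 (ALU)
cycle 26: I5 read-ops
cycle 27: I5 finished on ALU
cycle 28: I5→R2
cycle 29: issue I6 (ALU)
cycle 30: I6 read-ops | issue I7 (FPMUL)
cycle 31: I6 finished on ALU | I7 read-ops | issue I8 (FPADD)
cycle 32: I6→R3
cycle 36: I7 finished on FPMUL
cycle 37: I7→R1
cycle 38: I8 read-ops
cycle 41: I8 finished on FPADD
cycle 42: I8→R0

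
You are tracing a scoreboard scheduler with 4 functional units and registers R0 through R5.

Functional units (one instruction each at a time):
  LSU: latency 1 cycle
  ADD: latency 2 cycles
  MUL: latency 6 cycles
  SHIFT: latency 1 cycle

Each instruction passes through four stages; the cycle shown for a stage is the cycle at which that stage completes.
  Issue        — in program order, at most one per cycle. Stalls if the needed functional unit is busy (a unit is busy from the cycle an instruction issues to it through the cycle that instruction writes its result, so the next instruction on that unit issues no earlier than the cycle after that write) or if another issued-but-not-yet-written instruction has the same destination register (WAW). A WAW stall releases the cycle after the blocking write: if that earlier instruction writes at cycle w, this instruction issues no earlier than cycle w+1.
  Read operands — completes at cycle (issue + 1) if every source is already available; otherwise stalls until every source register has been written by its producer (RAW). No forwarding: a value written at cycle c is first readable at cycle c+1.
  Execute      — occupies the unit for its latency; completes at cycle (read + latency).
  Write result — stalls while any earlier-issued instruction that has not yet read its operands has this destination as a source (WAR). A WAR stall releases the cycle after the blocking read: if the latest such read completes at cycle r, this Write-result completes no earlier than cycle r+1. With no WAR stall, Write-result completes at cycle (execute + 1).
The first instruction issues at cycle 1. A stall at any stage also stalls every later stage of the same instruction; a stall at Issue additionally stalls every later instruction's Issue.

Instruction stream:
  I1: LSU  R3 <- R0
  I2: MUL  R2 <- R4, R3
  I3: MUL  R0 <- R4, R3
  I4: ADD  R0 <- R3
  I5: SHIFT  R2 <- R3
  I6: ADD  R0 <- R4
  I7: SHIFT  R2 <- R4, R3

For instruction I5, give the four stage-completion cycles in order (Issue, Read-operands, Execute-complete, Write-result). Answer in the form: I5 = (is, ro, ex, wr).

I5 = (23, 24, 25, 26)

c1: I1 dispatched to LSU
c2: I1 operands ready; I2 dispatched to MUL
c3: I1 complete
c4: R3←I1
c5: I2 operands ready
c11: I2 complete
c12: R2←I2
c13: I3 dispatched to MUL
c14: I3 operands ready
c20: I3 complete
c21: R0←I3
c22: I4 dispatched to ADD
c23: I4 operands ready; I5 dispatched to SHIFT
c24: I5 operands ready
c25: I4 complete; I5 complete
c26: R0←I4; R2←I5
c27: I6 dispatched to ADD
c28: I6 operands ready; I7 dispatched to SHIFT
c29: I7 operands ready
c30: I6 complete; I7 complete
c31: R0←I6; R2←I7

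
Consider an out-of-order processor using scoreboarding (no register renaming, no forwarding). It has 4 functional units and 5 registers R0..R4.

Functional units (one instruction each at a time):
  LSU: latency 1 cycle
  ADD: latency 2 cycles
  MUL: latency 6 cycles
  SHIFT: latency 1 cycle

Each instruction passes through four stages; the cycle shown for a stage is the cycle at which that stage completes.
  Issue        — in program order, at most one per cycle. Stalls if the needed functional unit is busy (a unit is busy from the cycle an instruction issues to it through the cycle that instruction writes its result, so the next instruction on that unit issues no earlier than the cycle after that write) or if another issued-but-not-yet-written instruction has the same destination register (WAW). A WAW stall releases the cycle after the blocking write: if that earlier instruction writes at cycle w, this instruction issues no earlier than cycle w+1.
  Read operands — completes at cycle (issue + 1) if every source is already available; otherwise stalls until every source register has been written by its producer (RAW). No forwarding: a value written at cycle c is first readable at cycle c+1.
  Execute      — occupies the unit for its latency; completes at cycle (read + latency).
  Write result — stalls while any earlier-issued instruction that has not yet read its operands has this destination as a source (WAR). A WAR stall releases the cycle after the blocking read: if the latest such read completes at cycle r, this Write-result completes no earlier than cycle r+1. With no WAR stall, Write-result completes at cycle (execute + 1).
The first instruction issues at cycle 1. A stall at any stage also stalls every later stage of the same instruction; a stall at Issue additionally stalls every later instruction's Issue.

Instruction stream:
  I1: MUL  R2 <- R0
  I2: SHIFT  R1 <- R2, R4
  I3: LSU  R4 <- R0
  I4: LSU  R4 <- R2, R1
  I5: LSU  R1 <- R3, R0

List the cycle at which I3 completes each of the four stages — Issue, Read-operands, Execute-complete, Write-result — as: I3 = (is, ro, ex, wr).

I1  is:1  ro:2  ex:8  wr:9
I2  is:2  ro:10  ex:11  wr:12  — RAW R2: wait I1 write@9
I3  is:3  ro:4  ex:5  wr:11  — WAR R4: wait I2 read@10
I4  is:12  ro:13  ex:14  wr:15  — struct: LSU busy until I3 writes@11
I5  is:16  ro:17  ex:18  wr:19  — struct: LSU busy until I4 writes@15

I3 = (3, 4, 5, 11)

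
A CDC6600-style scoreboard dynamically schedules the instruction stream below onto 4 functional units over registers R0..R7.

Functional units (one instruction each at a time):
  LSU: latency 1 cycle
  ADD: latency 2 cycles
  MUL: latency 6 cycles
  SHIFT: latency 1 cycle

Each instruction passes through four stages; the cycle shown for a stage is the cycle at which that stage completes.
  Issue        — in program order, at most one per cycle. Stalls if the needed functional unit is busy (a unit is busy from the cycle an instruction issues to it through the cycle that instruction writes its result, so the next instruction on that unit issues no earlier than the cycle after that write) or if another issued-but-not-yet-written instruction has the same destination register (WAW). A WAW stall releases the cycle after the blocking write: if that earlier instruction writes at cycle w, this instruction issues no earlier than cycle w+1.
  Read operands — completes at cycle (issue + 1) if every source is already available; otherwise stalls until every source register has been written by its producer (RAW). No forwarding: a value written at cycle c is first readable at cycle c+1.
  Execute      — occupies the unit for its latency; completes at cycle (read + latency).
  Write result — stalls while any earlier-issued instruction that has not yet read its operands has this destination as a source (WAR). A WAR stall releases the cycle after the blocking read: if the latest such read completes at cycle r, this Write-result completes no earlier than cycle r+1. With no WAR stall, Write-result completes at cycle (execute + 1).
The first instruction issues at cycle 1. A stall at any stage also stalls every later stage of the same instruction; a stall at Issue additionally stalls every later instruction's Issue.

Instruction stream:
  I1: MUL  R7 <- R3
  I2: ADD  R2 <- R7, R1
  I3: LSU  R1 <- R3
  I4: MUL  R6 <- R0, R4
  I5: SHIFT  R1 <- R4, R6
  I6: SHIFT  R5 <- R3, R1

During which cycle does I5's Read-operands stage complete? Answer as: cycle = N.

cycle = 19

c1: I1 dispatched to MUL
c2: I1 operands ready · I2 dispatched to ADD
c3: I3 dispatched to LSU
c4: I3 operands ready
c5: I3 complete
c8: I1 complete
c9: R7←I1
c10: I2 operands ready · I4 dispatched to MUL
c11: R1←I3 · I4 operands ready
c12: I2 complete · I5 dispatched to SHIFT
c13: R2←I2
c17: I4 complete
c18: R6←I4
c19: I5 operands ready
c20: I5 complete
c21: R1←I5
c22: I6 dispatched to SHIFT
c23: I6 operands ready
c24: I6 complete
c25: R5←I6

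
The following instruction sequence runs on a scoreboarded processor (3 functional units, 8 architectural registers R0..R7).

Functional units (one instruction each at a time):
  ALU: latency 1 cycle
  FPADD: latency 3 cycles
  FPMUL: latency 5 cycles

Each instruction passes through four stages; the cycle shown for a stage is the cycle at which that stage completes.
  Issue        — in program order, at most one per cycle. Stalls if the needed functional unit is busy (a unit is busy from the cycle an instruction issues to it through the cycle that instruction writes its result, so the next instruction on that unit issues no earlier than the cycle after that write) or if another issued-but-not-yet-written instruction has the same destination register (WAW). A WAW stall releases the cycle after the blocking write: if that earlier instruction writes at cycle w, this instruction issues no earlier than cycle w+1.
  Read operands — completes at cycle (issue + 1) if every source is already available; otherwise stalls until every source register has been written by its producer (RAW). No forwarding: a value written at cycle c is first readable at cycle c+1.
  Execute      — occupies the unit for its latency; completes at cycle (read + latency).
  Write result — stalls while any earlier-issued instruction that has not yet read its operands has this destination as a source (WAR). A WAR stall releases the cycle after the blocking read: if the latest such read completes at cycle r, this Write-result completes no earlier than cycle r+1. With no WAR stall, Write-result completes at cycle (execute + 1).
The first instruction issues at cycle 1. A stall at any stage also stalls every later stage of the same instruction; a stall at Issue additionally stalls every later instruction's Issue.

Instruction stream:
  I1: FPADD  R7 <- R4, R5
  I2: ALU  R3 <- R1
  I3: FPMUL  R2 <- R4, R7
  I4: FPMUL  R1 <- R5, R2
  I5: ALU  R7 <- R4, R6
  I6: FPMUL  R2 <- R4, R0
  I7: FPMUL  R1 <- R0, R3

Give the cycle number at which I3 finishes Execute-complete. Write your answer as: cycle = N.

I1: IS=1 RO=2 EX=5 WR=6
I2: IS=2 RO=3 EX=4 WR=5
I3: IS=3 RO=7 EX=12 WR=13  [RAW R7: wait I1 write@6]
I4: IS=14 RO=15 EX=20 WR=21  [struct: FPMUL busy until I3 writes@13]
I5: IS=15 RO=16 EX=17 WR=18
I6: IS=22 RO=23 EX=28 WR=29  [struct: FPMUL busy until I4 writes@21]
I7: IS=30 RO=31 EX=36 WR=37  [struct: FPMUL busy until I6 writes@29]

cycle = 12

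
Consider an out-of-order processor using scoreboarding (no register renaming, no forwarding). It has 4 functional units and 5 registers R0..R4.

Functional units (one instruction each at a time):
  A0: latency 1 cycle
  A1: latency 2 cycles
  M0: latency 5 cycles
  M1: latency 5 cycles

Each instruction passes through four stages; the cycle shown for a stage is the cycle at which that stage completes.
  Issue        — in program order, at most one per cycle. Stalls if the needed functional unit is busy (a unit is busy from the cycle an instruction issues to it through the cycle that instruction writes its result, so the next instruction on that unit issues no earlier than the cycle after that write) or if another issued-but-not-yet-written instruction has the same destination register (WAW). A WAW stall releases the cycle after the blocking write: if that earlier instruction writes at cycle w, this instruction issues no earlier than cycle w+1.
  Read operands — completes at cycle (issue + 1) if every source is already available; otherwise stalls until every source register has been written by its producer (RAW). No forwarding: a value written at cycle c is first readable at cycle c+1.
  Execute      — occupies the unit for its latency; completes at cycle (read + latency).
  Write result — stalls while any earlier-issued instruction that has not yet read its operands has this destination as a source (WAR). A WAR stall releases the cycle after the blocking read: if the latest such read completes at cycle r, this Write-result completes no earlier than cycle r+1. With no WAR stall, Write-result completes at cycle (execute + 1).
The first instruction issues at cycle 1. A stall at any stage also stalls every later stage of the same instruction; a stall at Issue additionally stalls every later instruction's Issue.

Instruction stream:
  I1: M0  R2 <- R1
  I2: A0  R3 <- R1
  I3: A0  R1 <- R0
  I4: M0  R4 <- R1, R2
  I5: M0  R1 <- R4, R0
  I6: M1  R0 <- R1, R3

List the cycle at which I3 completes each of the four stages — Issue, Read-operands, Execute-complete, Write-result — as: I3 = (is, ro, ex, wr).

I3 = (6, 7, 8, 9)

1) issue 1, read 2, done 7, write 8
2) issue 2, read 3, done 4, write 5
3) issue 6, read 7, done 8, write 9  <struct: A0 busy until I2 writes@5>
4) issue 9, read 10, done 15, write 16  <struct: M0 busy until I1 writes@8>
5) issue 17, read 18, done 23, write 24  <struct: M0 busy until I4 writes@16>
6) issue 18, read 25, done 30, write 31  <RAW R1: wait I5 write@24>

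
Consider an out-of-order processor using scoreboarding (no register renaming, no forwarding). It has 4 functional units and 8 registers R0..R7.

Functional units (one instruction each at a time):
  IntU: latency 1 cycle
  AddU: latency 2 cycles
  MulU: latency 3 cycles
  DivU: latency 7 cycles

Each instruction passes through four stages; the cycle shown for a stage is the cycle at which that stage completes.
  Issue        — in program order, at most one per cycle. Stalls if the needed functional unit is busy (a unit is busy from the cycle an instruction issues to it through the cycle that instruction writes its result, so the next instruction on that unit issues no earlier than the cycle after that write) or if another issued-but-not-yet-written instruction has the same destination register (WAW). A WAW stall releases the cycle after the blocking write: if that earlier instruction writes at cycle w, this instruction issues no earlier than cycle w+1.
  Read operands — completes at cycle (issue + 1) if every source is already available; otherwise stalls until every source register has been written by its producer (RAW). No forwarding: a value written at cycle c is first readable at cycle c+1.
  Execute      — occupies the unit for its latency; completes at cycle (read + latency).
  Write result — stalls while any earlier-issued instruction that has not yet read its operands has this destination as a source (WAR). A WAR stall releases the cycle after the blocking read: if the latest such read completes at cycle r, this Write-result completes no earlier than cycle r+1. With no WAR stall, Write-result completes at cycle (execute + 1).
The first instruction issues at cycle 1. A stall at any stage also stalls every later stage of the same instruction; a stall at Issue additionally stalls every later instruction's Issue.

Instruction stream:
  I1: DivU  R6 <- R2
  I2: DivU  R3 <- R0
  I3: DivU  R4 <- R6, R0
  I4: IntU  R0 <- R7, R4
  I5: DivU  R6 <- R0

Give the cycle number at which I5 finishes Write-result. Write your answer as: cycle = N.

cycle = 42

t=1  I1 dispatched to DivU
t=2  I1 operands ready
t=9  I1 complete
t=10  R6←I1
t=11  I2 dispatched to DivU
t=12  I2 operands ready
t=19  I2 complete
t=20  R3←I2
t=21  I3 dispatched to DivU
t=22  I3 operands ready; I4 dispatched to IntU
t=29  I3 complete
t=30  R4←I3
t=31  I4 operands ready; I5 dispatched to DivU
t=32  I4 complete
t=33  R0←I4
t=34  I5 operands ready
t=41  I5 complete
t=42  R6←I5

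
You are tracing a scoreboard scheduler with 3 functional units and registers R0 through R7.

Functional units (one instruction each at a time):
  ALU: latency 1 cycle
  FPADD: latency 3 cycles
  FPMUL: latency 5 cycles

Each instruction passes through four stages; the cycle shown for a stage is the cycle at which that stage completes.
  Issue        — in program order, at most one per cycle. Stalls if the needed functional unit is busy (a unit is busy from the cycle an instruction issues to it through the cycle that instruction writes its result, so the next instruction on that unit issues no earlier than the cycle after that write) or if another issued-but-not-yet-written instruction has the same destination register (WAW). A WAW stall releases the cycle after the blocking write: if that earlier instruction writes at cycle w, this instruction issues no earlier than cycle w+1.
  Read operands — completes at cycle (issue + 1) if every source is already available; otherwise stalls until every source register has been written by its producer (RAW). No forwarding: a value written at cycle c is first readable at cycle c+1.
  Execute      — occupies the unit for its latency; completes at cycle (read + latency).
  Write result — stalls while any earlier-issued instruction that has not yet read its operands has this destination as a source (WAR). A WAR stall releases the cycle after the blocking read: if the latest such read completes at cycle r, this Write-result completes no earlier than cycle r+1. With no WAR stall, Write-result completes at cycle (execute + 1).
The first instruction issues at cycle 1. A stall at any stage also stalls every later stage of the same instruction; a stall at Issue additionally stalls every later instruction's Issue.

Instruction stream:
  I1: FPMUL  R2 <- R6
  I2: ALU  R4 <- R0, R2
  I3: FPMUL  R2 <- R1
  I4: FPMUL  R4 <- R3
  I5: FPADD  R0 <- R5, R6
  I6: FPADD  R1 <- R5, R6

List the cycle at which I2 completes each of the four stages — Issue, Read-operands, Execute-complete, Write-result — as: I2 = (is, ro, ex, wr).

[1] issue I1 (FPMUL)
[2] I1 read-ops; issue I2 (ALU)
[7] I1 finished on FPMUL
[8] I1→R2
[9] I2 read-ops; issue I3 (FPMUL)
[10] I2 finished on ALU; I3 read-ops
[11] I2→R4
[15] I3 finished on FPMUL
[16] I3→R2
[17] issue I4 (FPMUL)
[18] I4 read-ops; issue I5 (FPADD)
[19] I5 read-ops
[22] I5 finished on FPADD
[23] I4 finished on FPMUL; I5→R0
[24] I4→R4; issue I6 (FPADD)
[25] I6 read-ops
[28] I6 finished on FPADD
[29] I6→R1

I2 = (2, 9, 10, 11)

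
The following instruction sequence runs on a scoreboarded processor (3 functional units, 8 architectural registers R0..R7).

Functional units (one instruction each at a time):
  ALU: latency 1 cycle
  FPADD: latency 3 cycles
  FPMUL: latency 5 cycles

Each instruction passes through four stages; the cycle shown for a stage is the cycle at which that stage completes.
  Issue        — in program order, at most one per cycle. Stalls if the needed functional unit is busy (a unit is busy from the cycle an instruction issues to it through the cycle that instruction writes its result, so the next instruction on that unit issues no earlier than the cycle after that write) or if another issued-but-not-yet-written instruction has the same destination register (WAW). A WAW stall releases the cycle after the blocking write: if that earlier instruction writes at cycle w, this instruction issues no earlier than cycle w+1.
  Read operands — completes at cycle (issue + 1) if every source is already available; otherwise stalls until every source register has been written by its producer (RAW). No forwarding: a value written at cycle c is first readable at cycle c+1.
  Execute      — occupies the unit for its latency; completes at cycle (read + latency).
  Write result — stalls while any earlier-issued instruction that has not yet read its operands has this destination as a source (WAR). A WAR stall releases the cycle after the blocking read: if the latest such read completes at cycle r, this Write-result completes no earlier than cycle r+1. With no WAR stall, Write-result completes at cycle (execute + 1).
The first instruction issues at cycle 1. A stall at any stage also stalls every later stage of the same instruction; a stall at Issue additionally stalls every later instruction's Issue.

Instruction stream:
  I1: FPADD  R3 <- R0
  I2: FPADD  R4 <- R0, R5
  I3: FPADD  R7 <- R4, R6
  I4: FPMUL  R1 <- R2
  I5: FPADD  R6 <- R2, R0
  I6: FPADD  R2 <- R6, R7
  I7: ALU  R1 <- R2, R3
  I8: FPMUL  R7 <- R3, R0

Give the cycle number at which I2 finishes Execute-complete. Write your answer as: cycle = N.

[I1] 1/2/5/6
[I2] 7/8/11/12  (struct: FPADD busy until I1 writes@6)
[I3] 13/14/17/18  (struct: FPADD busy until I2 writes@12)
[I4] 14/15/20/21
[I5] 19/20/23/24  (struct: FPADD busy until I3 writes@18)
[I6] 25/26/29/30  (struct: FPADD busy until I5 writes@24)
[I7] 26/31/32/33  (RAW R2: wait I6 write@30)
[I8] 27/28/33/34

cycle = 11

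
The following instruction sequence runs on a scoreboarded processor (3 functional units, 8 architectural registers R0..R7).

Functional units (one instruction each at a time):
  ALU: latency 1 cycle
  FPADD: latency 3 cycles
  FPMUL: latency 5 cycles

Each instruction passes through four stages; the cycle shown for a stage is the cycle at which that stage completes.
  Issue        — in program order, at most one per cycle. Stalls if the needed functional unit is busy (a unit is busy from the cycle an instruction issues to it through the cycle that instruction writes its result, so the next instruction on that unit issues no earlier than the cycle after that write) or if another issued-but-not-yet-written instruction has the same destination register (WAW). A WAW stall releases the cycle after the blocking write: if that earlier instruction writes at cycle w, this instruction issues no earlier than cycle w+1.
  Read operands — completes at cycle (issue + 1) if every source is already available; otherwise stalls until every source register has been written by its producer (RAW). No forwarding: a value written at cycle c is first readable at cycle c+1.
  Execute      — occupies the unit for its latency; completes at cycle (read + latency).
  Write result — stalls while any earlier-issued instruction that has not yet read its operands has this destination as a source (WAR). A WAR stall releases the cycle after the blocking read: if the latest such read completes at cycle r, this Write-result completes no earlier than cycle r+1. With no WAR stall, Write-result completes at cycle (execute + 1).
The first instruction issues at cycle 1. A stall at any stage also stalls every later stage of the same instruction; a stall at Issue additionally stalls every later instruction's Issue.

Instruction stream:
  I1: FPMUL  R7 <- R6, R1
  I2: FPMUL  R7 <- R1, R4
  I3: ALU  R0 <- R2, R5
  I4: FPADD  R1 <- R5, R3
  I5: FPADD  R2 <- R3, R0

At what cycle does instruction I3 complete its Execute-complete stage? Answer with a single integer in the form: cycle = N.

I1: IS=1 RO=2 EX=7 WR=8
I2: IS=9 RO=10 EX=15 WR=16  [struct: FPMUL busy until I1 writes@8]
I3: IS=10 RO=11 EX=12 WR=13
I4: IS=11 RO=12 EX=15 WR=16
I5: IS=17 RO=18 EX=21 WR=22  [struct: FPADD busy until I4 writes@16]

cycle = 12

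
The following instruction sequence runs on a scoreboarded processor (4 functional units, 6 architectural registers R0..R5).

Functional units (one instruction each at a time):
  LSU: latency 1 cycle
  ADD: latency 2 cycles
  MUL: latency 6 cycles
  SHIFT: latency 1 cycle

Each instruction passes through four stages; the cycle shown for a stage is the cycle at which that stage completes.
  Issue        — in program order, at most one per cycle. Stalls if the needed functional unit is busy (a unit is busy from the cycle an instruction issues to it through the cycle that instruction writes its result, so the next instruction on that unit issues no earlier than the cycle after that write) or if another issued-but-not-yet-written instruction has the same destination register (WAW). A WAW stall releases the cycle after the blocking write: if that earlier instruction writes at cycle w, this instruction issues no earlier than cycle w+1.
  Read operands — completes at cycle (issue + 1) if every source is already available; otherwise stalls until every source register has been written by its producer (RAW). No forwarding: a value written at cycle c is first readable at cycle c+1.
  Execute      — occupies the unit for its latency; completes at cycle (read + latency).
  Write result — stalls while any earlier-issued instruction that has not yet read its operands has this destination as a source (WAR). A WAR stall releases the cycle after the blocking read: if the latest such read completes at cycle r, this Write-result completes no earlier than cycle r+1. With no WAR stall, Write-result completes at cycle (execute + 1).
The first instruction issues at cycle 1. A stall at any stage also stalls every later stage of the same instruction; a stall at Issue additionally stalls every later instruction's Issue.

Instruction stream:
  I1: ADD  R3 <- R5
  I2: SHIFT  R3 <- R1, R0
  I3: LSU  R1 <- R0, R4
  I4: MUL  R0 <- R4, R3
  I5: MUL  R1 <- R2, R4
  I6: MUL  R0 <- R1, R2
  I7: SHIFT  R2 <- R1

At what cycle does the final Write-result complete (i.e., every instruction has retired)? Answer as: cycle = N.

[I1] 1/2/4/5
[I2] 6/7/8/9  (WAW R3: wait I1 write@5)
[I3] 7/8/9/10
[I4] 8/10/16/17  (RAW R3: wait I2 write@9)
[I5] 18/19/25/26  (struct: MUL busy until I4 writes@17)
[I6] 27/28/34/35  (struct: MUL busy until I5 writes@26)
[I7] 28/29/30/31

cycle = 35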